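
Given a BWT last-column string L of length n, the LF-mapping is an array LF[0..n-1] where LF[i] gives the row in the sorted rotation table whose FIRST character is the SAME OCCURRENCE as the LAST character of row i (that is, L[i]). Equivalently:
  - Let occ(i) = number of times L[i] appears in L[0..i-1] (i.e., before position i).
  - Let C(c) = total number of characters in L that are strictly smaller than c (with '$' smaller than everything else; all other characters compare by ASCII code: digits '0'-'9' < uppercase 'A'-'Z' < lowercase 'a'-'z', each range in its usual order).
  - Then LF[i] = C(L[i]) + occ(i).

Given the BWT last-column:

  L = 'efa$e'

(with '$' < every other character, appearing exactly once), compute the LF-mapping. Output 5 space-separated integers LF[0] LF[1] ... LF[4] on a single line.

Char counts: '$':1, 'a':1, 'e':2, 'f':1
C (first-col start): C('$')=0, C('a')=1, C('e')=2, C('f')=4
L[0]='e': occ=0, LF[0]=C('e')+0=2+0=2
L[1]='f': occ=0, LF[1]=C('f')+0=4+0=4
L[2]='a': occ=0, LF[2]=C('a')+0=1+0=1
L[3]='$': occ=0, LF[3]=C('$')+0=0+0=0
L[4]='e': occ=1, LF[4]=C('e')+1=2+1=3

Answer: 2 4 1 0 3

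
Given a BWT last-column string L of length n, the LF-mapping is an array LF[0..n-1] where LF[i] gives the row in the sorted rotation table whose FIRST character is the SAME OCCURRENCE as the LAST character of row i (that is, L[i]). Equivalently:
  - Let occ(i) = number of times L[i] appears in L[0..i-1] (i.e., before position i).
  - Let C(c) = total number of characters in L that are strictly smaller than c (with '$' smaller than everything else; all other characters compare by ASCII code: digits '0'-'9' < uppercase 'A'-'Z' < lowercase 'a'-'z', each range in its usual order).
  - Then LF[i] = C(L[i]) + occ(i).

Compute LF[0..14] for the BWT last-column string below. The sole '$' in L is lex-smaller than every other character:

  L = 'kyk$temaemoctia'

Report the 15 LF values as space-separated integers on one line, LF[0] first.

Answer: 7 14 8 0 12 4 9 1 5 10 11 3 13 6 2

Derivation:
Char counts: '$':1, 'a':2, 'c':1, 'e':2, 'i':1, 'k':2, 'm':2, 'o':1, 't':2, 'y':1
C (first-col start): C('$')=0, C('a')=1, C('c')=3, C('e')=4, C('i')=6, C('k')=7, C('m')=9, C('o')=11, C('t')=12, C('y')=14
L[0]='k': occ=0, LF[0]=C('k')+0=7+0=7
L[1]='y': occ=0, LF[1]=C('y')+0=14+0=14
L[2]='k': occ=1, LF[2]=C('k')+1=7+1=8
L[3]='$': occ=0, LF[3]=C('$')+0=0+0=0
L[4]='t': occ=0, LF[4]=C('t')+0=12+0=12
L[5]='e': occ=0, LF[5]=C('e')+0=4+0=4
L[6]='m': occ=0, LF[6]=C('m')+0=9+0=9
L[7]='a': occ=0, LF[7]=C('a')+0=1+0=1
L[8]='e': occ=1, LF[8]=C('e')+1=4+1=5
L[9]='m': occ=1, LF[9]=C('m')+1=9+1=10
L[10]='o': occ=0, LF[10]=C('o')+0=11+0=11
L[11]='c': occ=0, LF[11]=C('c')+0=3+0=3
L[12]='t': occ=1, LF[12]=C('t')+1=12+1=13
L[13]='i': occ=0, LF[13]=C('i')+0=6+0=6
L[14]='a': occ=1, LF[14]=C('a')+1=1+1=2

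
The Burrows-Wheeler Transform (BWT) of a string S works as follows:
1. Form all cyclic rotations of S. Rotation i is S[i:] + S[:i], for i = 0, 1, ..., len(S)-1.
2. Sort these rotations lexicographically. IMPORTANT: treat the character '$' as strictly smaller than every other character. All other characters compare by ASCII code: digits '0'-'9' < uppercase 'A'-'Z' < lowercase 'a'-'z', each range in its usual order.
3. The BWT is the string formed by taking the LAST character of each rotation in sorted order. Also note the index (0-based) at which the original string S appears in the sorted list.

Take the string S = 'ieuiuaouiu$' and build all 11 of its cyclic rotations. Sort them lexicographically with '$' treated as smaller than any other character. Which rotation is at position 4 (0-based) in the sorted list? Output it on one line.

All 11 rotations (rotation i = S[i:]+S[:i]):
  rot[0] = ieuiuaouiu$
  rot[1] = euiuaouiu$i
  rot[2] = uiuaouiu$ie
  rot[3] = iuaouiu$ieu
  rot[4] = uaouiu$ieui
  rot[5] = aouiu$ieuiu
  rot[6] = ouiu$ieuiua
  rot[7] = uiu$ieuiuao
  rot[8] = iu$ieuiuaou
  rot[9] = u$ieuiuaoui
  rot[10] = $ieuiuaouiu
Sorted (with $ < everything):
  sorted[0] = $ieuiuaouiu
  sorted[1] = aouiu$ieuiu
  sorted[2] = euiuaouiu$i
  sorted[3] = ieuiuaouiu$
  sorted[4] = iu$ieuiuaou
  sorted[5] = iuaouiu$ieu
  sorted[6] = ouiu$ieuiua
  sorted[7] = u$ieuiuaoui
  sorted[8] = uaouiu$ieui
  sorted[9] = uiu$ieuiuao
  sorted[10] = uiuaouiu$ie
sorted[4] = iu$ieuiuaou

Answer: iu$ieuiuaou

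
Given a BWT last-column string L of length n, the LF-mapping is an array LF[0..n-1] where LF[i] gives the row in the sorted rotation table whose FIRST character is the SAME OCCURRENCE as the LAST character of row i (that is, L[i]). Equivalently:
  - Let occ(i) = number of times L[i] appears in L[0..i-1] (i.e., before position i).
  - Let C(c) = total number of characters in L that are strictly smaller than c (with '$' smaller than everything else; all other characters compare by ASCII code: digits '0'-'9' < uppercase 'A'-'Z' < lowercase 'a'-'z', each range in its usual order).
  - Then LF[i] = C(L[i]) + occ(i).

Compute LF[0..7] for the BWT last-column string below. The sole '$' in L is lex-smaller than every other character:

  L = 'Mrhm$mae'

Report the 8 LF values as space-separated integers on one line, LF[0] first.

Char counts: '$':1, 'M':1, 'a':1, 'e':1, 'h':1, 'm':2, 'r':1
C (first-col start): C('$')=0, C('M')=1, C('a')=2, C('e')=3, C('h')=4, C('m')=5, C('r')=7
L[0]='M': occ=0, LF[0]=C('M')+0=1+0=1
L[1]='r': occ=0, LF[1]=C('r')+0=7+0=7
L[2]='h': occ=0, LF[2]=C('h')+0=4+0=4
L[3]='m': occ=0, LF[3]=C('m')+0=5+0=5
L[4]='$': occ=0, LF[4]=C('$')+0=0+0=0
L[5]='m': occ=1, LF[5]=C('m')+1=5+1=6
L[6]='a': occ=0, LF[6]=C('a')+0=2+0=2
L[7]='e': occ=0, LF[7]=C('e')+0=3+0=3

Answer: 1 7 4 5 0 6 2 3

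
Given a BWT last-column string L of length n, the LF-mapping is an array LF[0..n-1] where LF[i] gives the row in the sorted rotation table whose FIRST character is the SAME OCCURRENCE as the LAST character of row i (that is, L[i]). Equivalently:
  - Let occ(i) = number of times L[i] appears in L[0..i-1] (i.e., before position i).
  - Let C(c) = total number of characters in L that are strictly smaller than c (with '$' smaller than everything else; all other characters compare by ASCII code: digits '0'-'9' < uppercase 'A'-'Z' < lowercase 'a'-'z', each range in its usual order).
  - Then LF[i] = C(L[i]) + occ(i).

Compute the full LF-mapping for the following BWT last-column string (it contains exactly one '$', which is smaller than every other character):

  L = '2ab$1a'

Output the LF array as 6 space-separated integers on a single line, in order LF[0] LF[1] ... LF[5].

Char counts: '$':1, '1':1, '2':1, 'a':2, 'b':1
C (first-col start): C('$')=0, C('1')=1, C('2')=2, C('a')=3, C('b')=5
L[0]='2': occ=0, LF[0]=C('2')+0=2+0=2
L[1]='a': occ=0, LF[1]=C('a')+0=3+0=3
L[2]='b': occ=0, LF[2]=C('b')+0=5+0=5
L[3]='$': occ=0, LF[3]=C('$')+0=0+0=0
L[4]='1': occ=0, LF[4]=C('1')+0=1+0=1
L[5]='a': occ=1, LF[5]=C('a')+1=3+1=4

Answer: 2 3 5 0 1 4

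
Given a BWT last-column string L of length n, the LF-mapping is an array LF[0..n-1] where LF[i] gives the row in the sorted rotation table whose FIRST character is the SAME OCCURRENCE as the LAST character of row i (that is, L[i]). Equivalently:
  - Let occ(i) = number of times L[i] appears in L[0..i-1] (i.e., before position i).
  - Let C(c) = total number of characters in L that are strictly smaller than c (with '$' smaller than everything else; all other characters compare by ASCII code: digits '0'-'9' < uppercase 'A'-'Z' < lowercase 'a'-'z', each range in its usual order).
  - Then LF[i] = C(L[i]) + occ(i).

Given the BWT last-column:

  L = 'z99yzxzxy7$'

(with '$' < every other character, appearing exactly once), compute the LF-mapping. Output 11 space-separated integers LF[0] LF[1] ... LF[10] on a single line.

Char counts: '$':1, '7':1, '9':2, 'x':2, 'y':2, 'z':3
C (first-col start): C('$')=0, C('7')=1, C('9')=2, C('x')=4, C('y')=6, C('z')=8
L[0]='z': occ=0, LF[0]=C('z')+0=8+0=8
L[1]='9': occ=0, LF[1]=C('9')+0=2+0=2
L[2]='9': occ=1, LF[2]=C('9')+1=2+1=3
L[3]='y': occ=0, LF[3]=C('y')+0=6+0=6
L[4]='z': occ=1, LF[4]=C('z')+1=8+1=9
L[5]='x': occ=0, LF[5]=C('x')+0=4+0=4
L[6]='z': occ=2, LF[6]=C('z')+2=8+2=10
L[7]='x': occ=1, LF[7]=C('x')+1=4+1=5
L[8]='y': occ=1, LF[8]=C('y')+1=6+1=7
L[9]='7': occ=0, LF[9]=C('7')+0=1+0=1
L[10]='$': occ=0, LF[10]=C('$')+0=0+0=0

Answer: 8 2 3 6 9 4 10 5 7 1 0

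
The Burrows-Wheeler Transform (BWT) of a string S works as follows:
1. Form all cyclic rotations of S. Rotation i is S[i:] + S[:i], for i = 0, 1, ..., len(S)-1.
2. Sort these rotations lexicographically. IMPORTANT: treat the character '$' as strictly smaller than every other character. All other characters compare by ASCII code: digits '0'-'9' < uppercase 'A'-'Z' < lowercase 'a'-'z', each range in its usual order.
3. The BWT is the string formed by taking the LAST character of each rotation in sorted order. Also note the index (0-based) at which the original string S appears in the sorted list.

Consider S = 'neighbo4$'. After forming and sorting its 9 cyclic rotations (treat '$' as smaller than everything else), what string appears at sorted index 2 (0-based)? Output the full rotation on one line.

All 9 rotations (rotation i = S[i:]+S[:i]):
  rot[0] = neighbo4$
  rot[1] = eighbo4$n
  rot[2] = ighbo4$ne
  rot[3] = ghbo4$nei
  rot[4] = hbo4$neig
  rot[5] = bo4$neigh
  rot[6] = o4$neighb
  rot[7] = 4$neighbo
  rot[8] = $neighbo4
Sorted (with $ < everything):
  sorted[0] = $neighbo4
  sorted[1] = 4$neighbo
  sorted[2] = bo4$neigh
  sorted[3] = eighbo4$n
  sorted[4] = ghbo4$nei
  sorted[5] = hbo4$neig
  sorted[6] = ighbo4$ne
  sorted[7] = neighbo4$
  sorted[8] = o4$neighb
sorted[2] = bo4$neigh

Answer: bo4$neigh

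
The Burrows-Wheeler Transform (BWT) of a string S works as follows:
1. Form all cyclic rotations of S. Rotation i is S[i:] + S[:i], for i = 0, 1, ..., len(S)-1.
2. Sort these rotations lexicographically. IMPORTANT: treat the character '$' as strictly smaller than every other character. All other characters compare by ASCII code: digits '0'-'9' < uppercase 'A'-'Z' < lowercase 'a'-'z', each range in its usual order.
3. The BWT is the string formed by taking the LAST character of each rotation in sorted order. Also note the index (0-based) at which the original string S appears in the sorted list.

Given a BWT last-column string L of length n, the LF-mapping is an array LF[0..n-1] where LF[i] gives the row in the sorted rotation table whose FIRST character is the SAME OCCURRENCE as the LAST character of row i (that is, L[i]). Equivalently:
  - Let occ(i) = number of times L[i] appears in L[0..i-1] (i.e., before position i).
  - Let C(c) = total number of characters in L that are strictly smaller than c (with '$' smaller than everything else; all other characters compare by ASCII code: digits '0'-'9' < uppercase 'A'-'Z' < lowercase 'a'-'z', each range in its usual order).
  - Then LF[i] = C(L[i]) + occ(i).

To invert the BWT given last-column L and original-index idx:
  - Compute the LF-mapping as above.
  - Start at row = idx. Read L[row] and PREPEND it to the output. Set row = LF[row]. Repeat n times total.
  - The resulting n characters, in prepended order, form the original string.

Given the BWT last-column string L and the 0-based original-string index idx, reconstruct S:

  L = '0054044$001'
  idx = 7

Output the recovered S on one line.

LF mapping: 1 2 10 7 3 8 9 0 4 5 6
Walk LF starting at row 7, prepending L[row]:
  step 1: row=7, L[7]='$', prepend. Next row=LF[7]=0
  step 2: row=0, L[0]='0', prepend. Next row=LF[0]=1
  step 3: row=1, L[1]='0', prepend. Next row=LF[1]=2
  step 4: row=2, L[2]='5', prepend. Next row=LF[2]=10
  step 5: row=10, L[10]='1', prepend. Next row=LF[10]=6
  step 6: row=6, L[6]='4', prepend. Next row=LF[6]=9
  step 7: row=9, L[9]='0', prepend. Next row=LF[9]=5
  step 8: row=5, L[5]='4', prepend. Next row=LF[5]=8
  step 9: row=8, L[8]='0', prepend. Next row=LF[8]=4
  step 10: row=4, L[4]='0', prepend. Next row=LF[4]=3
  step 11: row=3, L[3]='4', prepend. Next row=LF[3]=7
Reversed output: 4004041500$

Answer: 4004041500$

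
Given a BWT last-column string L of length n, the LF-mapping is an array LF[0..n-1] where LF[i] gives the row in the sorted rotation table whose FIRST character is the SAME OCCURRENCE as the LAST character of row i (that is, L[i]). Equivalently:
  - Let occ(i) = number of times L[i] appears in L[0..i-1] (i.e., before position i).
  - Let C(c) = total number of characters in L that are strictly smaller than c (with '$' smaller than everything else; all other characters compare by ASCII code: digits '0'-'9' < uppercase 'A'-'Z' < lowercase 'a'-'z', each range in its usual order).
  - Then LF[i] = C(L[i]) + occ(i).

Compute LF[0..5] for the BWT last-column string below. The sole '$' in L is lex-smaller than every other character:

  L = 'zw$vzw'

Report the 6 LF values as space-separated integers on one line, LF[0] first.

Answer: 4 2 0 1 5 3

Derivation:
Char counts: '$':1, 'v':1, 'w':2, 'z':2
C (first-col start): C('$')=0, C('v')=1, C('w')=2, C('z')=4
L[0]='z': occ=0, LF[0]=C('z')+0=4+0=4
L[1]='w': occ=0, LF[1]=C('w')+0=2+0=2
L[2]='$': occ=0, LF[2]=C('$')+0=0+0=0
L[3]='v': occ=0, LF[3]=C('v')+0=1+0=1
L[4]='z': occ=1, LF[4]=C('z')+1=4+1=5
L[5]='w': occ=1, LF[5]=C('w')+1=2+1=3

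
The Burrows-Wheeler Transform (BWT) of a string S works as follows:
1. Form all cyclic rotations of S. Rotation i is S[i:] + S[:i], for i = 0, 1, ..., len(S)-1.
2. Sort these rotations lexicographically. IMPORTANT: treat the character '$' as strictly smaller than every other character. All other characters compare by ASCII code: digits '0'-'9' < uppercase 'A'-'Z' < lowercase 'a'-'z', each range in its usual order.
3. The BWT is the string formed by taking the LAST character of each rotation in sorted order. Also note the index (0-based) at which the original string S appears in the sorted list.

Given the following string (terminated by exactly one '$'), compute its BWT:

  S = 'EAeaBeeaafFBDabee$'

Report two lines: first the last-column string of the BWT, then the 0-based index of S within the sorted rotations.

Answer: eEFaB$feeDaaeAebBa
5

Derivation:
All 18 rotations (rotation i = S[i:]+S[:i]):
  rot[0] = EAeaBeeaafFBDabee$
  rot[1] = AeaBeeaafFBDabee$E
  rot[2] = eaBeeaafFBDabee$EA
  rot[3] = aBeeaafFBDabee$EAe
  rot[4] = BeeaafFBDabee$EAea
  rot[5] = eeaafFBDabee$EAeaB
  rot[6] = eaafFBDabee$EAeaBe
  rot[7] = aafFBDabee$EAeaBee
  rot[8] = afFBDabee$EAeaBeea
  rot[9] = fFBDabee$EAeaBeeaa
  rot[10] = FBDabee$EAeaBeeaaf
  rot[11] = BDabee$EAeaBeeaafF
  rot[12] = Dabee$EAeaBeeaafFB
  rot[13] = abee$EAeaBeeaafFBD
  rot[14] = bee$EAeaBeeaafFBDa
  rot[15] = ee$EAeaBeeaafFBDab
  rot[16] = e$EAeaBeeaafFBDabe
  rot[17] = $EAeaBeeaafFBDabee
Sorted (with $ < everything):
  sorted[0] = $EAeaBeeaafFBDabee  (last char: 'e')
  sorted[1] = AeaBeeaafFBDabee$E  (last char: 'E')
  sorted[2] = BDabee$EAeaBeeaafF  (last char: 'F')
  sorted[3] = BeeaafFBDabee$EAea  (last char: 'a')
  sorted[4] = Dabee$EAeaBeeaafFB  (last char: 'B')
  sorted[5] = EAeaBeeaafFBDabee$  (last char: '$')
  sorted[6] = FBDabee$EAeaBeeaaf  (last char: 'f')
  sorted[7] = aBeeaafFBDabee$EAe  (last char: 'e')
  sorted[8] = aafFBDabee$EAeaBee  (last char: 'e')
  sorted[9] = abee$EAeaBeeaafFBD  (last char: 'D')
  sorted[10] = afFBDabee$EAeaBeea  (last char: 'a')
  sorted[11] = bee$EAeaBeeaafFBDa  (last char: 'a')
  sorted[12] = e$EAeaBeeaafFBDabe  (last char: 'e')
  sorted[13] = eaBeeaafFBDabee$EA  (last char: 'A')
  sorted[14] = eaafFBDabee$EAeaBe  (last char: 'e')
  sorted[15] = ee$EAeaBeeaafFBDab  (last char: 'b')
  sorted[16] = eeaafFBDabee$EAeaB  (last char: 'B')
  sorted[17] = fFBDabee$EAeaBeeaa  (last char: 'a')
Last column: eEFaB$feeDaaeAebBa
Original string S is at sorted index 5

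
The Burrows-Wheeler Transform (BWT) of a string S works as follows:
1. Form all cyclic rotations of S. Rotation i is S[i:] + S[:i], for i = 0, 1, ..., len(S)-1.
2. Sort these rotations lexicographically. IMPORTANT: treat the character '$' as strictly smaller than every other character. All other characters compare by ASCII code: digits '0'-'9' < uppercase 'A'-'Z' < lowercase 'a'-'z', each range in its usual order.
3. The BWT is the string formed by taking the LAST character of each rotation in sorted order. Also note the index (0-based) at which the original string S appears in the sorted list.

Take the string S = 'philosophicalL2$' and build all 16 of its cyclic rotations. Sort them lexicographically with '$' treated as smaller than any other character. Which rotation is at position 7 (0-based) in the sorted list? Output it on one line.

All 16 rotations (rotation i = S[i:]+S[:i]):
  rot[0] = philosophicalL2$
  rot[1] = hilosophicalL2$p
  rot[2] = ilosophicalL2$ph
  rot[3] = losophicalL2$phi
  rot[4] = osophicalL2$phil
  rot[5] = sophicalL2$philo
  rot[6] = ophicalL2$philos
  rot[7] = phicalL2$philoso
  rot[8] = hicalL2$philosop
  rot[9] = icalL2$philosoph
  rot[10] = calL2$philosophi
  rot[11] = alL2$philosophic
  rot[12] = lL2$philosophica
  rot[13] = L2$philosophical
  rot[14] = 2$philosophicalL
  rot[15] = $philosophicalL2
Sorted (with $ < everything):
  sorted[0] = $philosophicalL2
  sorted[1] = 2$philosophicalL
  sorted[2] = L2$philosophical
  sorted[3] = alL2$philosophic
  sorted[4] = calL2$philosophi
  sorted[5] = hicalL2$philosop
  sorted[6] = hilosophicalL2$p
  sorted[7] = icalL2$philosoph
  sorted[8] = ilosophicalL2$ph
  sorted[9] = lL2$philosophica
  sorted[10] = losophicalL2$phi
  sorted[11] = ophicalL2$philos
  sorted[12] = osophicalL2$phil
  sorted[13] = phicalL2$philoso
  sorted[14] = philosophicalL2$
  sorted[15] = sophicalL2$philo
sorted[7] = icalL2$philosoph

Answer: icalL2$philosoph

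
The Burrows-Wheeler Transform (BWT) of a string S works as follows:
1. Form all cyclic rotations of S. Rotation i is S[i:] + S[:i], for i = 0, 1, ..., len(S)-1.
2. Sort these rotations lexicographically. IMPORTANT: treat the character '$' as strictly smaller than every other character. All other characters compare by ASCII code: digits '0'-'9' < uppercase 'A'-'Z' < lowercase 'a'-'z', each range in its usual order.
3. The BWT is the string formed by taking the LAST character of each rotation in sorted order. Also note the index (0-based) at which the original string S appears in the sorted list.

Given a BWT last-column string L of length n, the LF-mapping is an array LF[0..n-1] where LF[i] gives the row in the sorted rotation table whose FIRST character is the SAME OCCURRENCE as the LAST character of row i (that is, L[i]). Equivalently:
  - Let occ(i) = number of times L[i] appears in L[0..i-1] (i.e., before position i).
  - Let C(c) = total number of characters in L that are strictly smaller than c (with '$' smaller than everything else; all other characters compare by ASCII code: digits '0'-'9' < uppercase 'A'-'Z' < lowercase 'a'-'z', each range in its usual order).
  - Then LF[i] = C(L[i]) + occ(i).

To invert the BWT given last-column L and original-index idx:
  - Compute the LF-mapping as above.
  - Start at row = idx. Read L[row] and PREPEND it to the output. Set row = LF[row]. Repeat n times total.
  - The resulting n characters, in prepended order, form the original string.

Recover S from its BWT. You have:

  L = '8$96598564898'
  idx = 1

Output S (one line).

Answer: 489968956588$

Derivation:
LF mapping: 6 0 10 4 2 11 7 3 5 1 8 12 9
Walk LF starting at row 1, prepending L[row]:
  step 1: row=1, L[1]='$', prepend. Next row=LF[1]=0
  step 2: row=0, L[0]='8', prepend. Next row=LF[0]=6
  step 3: row=6, L[6]='8', prepend. Next row=LF[6]=7
  step 4: row=7, L[7]='5', prepend. Next row=LF[7]=3
  step 5: row=3, L[3]='6', prepend. Next row=LF[3]=4
  step 6: row=4, L[4]='5', prepend. Next row=LF[4]=2
  step 7: row=2, L[2]='9', prepend. Next row=LF[2]=10
  step 8: row=10, L[10]='8', prepend. Next row=LF[10]=8
  step 9: row=8, L[8]='6', prepend. Next row=LF[8]=5
  step 10: row=5, L[5]='9', prepend. Next row=LF[5]=11
  step 11: row=11, L[11]='9', prepend. Next row=LF[11]=12
  step 12: row=12, L[12]='8', prepend. Next row=LF[12]=9
  step 13: row=9, L[9]='4', prepend. Next row=LF[9]=1
Reversed output: 489968956588$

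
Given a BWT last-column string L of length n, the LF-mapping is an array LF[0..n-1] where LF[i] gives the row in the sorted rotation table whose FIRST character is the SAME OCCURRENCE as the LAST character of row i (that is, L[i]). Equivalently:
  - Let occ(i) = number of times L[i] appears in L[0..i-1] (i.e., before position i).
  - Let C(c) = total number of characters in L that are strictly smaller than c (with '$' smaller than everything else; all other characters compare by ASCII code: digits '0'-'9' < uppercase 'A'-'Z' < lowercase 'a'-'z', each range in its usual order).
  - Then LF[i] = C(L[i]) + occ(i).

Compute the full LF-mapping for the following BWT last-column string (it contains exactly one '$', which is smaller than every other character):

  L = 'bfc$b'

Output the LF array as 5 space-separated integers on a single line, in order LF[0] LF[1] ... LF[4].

Char counts: '$':1, 'b':2, 'c':1, 'f':1
C (first-col start): C('$')=0, C('b')=1, C('c')=3, C('f')=4
L[0]='b': occ=0, LF[0]=C('b')+0=1+0=1
L[1]='f': occ=0, LF[1]=C('f')+0=4+0=4
L[2]='c': occ=0, LF[2]=C('c')+0=3+0=3
L[3]='$': occ=0, LF[3]=C('$')+0=0+0=0
L[4]='b': occ=1, LF[4]=C('b')+1=1+1=2

Answer: 1 4 3 0 2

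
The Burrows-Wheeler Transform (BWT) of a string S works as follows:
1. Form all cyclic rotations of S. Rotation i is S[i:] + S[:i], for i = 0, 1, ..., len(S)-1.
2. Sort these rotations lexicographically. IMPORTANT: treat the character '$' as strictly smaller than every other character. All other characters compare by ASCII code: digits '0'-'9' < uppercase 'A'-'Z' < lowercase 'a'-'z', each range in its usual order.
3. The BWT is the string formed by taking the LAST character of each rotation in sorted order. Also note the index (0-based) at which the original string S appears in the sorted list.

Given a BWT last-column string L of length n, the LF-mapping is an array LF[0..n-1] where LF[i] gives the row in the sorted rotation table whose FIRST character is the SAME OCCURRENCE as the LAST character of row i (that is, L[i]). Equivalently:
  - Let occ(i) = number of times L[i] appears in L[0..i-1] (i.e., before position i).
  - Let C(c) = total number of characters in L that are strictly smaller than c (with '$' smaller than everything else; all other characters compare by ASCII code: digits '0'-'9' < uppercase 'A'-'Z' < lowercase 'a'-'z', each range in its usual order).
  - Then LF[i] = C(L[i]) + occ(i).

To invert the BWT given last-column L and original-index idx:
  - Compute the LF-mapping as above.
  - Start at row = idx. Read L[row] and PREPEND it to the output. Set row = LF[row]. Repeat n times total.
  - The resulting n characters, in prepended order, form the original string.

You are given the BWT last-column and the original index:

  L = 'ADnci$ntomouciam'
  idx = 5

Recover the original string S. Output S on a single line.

LF mapping: 1 2 10 4 6 0 11 14 12 8 13 15 5 7 3 9
Walk LF starting at row 5, prepending L[row]:
  step 1: row=5, L[5]='$', prepend. Next row=LF[5]=0
  step 2: row=0, L[0]='A', prepend. Next row=LF[0]=1
  step 3: row=1, L[1]='D', prepend. Next row=LF[1]=2
  step 4: row=2, L[2]='n', prepend. Next row=LF[2]=10
  step 5: row=10, L[10]='o', prepend. Next row=LF[10]=13
  step 6: row=13, L[13]='i', prepend. Next row=LF[13]=7
  step 7: row=7, L[7]='t', prepend. Next row=LF[7]=14
  step 8: row=14, L[14]='a', prepend. Next row=LF[14]=3
  step 9: row=3, L[3]='c', prepend. Next row=LF[3]=4
  step 10: row=4, L[4]='i', prepend. Next row=LF[4]=6
  step 11: row=6, L[6]='n', prepend. Next row=LF[6]=11
  step 12: row=11, L[11]='u', prepend. Next row=LF[11]=15
  step 13: row=15, L[15]='m', prepend. Next row=LF[15]=9
  step 14: row=9, L[9]='m', prepend. Next row=LF[9]=8
  step 15: row=8, L[8]='o', prepend. Next row=LF[8]=12
  step 16: row=12, L[12]='c', prepend. Next row=LF[12]=5
Reversed output: communicationDA$

Answer: communicationDA$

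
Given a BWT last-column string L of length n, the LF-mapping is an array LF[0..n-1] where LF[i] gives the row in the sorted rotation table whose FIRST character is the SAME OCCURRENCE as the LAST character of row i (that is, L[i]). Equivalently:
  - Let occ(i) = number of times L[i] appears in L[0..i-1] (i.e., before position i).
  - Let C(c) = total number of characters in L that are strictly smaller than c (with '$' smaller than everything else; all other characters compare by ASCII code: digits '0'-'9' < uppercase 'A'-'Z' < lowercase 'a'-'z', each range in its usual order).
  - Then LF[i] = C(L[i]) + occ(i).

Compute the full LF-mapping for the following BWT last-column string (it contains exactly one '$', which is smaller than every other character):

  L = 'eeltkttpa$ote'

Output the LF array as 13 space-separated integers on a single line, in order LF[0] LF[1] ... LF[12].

Answer: 2 3 6 9 5 10 11 8 1 0 7 12 4

Derivation:
Char counts: '$':1, 'a':1, 'e':3, 'k':1, 'l':1, 'o':1, 'p':1, 't':4
C (first-col start): C('$')=0, C('a')=1, C('e')=2, C('k')=5, C('l')=6, C('o')=7, C('p')=8, C('t')=9
L[0]='e': occ=0, LF[0]=C('e')+0=2+0=2
L[1]='e': occ=1, LF[1]=C('e')+1=2+1=3
L[2]='l': occ=0, LF[2]=C('l')+0=6+0=6
L[3]='t': occ=0, LF[3]=C('t')+0=9+0=9
L[4]='k': occ=0, LF[4]=C('k')+0=5+0=5
L[5]='t': occ=1, LF[5]=C('t')+1=9+1=10
L[6]='t': occ=2, LF[6]=C('t')+2=9+2=11
L[7]='p': occ=0, LF[7]=C('p')+0=8+0=8
L[8]='a': occ=0, LF[8]=C('a')+0=1+0=1
L[9]='$': occ=0, LF[9]=C('$')+0=0+0=0
L[10]='o': occ=0, LF[10]=C('o')+0=7+0=7
L[11]='t': occ=3, LF[11]=C('t')+3=9+3=12
L[12]='e': occ=2, LF[12]=C('e')+2=2+2=4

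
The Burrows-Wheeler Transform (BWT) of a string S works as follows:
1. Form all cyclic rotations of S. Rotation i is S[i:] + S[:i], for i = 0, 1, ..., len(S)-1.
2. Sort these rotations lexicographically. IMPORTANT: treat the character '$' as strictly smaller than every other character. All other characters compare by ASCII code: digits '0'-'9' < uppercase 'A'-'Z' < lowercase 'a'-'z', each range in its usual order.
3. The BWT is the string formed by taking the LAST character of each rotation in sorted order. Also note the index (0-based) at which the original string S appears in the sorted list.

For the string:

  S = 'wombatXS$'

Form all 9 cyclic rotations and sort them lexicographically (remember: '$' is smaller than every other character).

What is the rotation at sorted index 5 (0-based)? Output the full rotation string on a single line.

All 9 rotations (rotation i = S[i:]+S[:i]):
  rot[0] = wombatXS$
  rot[1] = ombatXS$w
  rot[2] = mbatXS$wo
  rot[3] = batXS$wom
  rot[4] = atXS$womb
  rot[5] = tXS$womba
  rot[6] = XS$wombat
  rot[7] = S$wombatX
  rot[8] = $wombatXS
Sorted (with $ < everything):
  sorted[0] = $wombatXS
  sorted[1] = S$wombatX
  sorted[2] = XS$wombat
  sorted[3] = atXS$womb
  sorted[4] = batXS$wom
  sorted[5] = mbatXS$wo
  sorted[6] = ombatXS$w
  sorted[7] = tXS$womba
  sorted[8] = wombatXS$
sorted[5] = mbatXS$wo

Answer: mbatXS$wo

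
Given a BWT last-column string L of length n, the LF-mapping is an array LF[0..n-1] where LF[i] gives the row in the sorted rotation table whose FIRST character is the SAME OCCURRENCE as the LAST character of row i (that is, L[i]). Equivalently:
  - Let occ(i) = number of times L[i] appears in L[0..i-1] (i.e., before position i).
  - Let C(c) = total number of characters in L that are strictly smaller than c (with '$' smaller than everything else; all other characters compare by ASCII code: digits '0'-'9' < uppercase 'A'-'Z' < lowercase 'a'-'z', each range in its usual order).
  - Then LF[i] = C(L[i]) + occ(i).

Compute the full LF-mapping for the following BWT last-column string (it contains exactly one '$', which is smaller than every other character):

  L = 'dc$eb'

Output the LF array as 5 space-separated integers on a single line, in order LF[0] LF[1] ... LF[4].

Char counts: '$':1, 'b':1, 'c':1, 'd':1, 'e':1
C (first-col start): C('$')=0, C('b')=1, C('c')=2, C('d')=3, C('e')=4
L[0]='d': occ=0, LF[0]=C('d')+0=3+0=3
L[1]='c': occ=0, LF[1]=C('c')+0=2+0=2
L[2]='$': occ=0, LF[2]=C('$')+0=0+0=0
L[3]='e': occ=0, LF[3]=C('e')+0=4+0=4
L[4]='b': occ=0, LF[4]=C('b')+0=1+0=1

Answer: 3 2 0 4 1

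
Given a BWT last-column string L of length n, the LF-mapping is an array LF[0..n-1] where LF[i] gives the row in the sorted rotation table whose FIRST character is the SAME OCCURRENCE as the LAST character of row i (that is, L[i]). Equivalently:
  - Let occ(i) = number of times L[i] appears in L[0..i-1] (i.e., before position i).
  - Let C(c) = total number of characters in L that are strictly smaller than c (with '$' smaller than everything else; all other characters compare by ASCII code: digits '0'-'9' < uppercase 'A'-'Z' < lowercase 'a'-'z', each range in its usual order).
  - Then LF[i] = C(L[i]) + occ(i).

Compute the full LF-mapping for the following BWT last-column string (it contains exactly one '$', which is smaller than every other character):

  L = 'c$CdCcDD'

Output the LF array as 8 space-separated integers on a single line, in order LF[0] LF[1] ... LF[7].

Char counts: '$':1, 'C':2, 'D':2, 'c':2, 'd':1
C (first-col start): C('$')=0, C('C')=1, C('D')=3, C('c')=5, C('d')=7
L[0]='c': occ=0, LF[0]=C('c')+0=5+0=5
L[1]='$': occ=0, LF[1]=C('$')+0=0+0=0
L[2]='C': occ=0, LF[2]=C('C')+0=1+0=1
L[3]='d': occ=0, LF[3]=C('d')+0=7+0=7
L[4]='C': occ=1, LF[4]=C('C')+1=1+1=2
L[5]='c': occ=1, LF[5]=C('c')+1=5+1=6
L[6]='D': occ=0, LF[6]=C('D')+0=3+0=3
L[7]='D': occ=1, LF[7]=C('D')+1=3+1=4

Answer: 5 0 1 7 2 6 3 4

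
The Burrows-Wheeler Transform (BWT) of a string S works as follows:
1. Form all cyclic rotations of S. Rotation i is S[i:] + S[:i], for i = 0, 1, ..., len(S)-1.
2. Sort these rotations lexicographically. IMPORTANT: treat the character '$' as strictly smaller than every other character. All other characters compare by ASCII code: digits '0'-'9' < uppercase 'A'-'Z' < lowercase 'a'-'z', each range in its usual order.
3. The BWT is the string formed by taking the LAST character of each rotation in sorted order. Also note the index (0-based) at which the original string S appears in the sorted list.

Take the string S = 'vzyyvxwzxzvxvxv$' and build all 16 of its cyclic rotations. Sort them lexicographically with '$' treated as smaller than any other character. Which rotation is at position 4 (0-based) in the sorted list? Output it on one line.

All 16 rotations (rotation i = S[i:]+S[:i]):
  rot[0] = vzyyvxwzxzvxvxv$
  rot[1] = zyyvxwzxzvxvxv$v
  rot[2] = yyvxwzxzvxvxv$vz
  rot[3] = yvxwzxzvxvxv$vzy
  rot[4] = vxwzxzvxvxv$vzyy
  rot[5] = xwzxzvxvxv$vzyyv
  rot[6] = wzxzvxvxv$vzyyvx
  rot[7] = zxzvxvxv$vzyyvxw
  rot[8] = xzvxvxv$vzyyvxwz
  rot[9] = zvxvxv$vzyyvxwzx
  rot[10] = vxvxv$vzyyvxwzxz
  rot[11] = xvxv$vzyyvxwzxzv
  rot[12] = vxv$vzyyvxwzxzvx
  rot[13] = xv$vzyyvxwzxzvxv
  rot[14] = v$vzyyvxwzxzvxvx
  rot[15] = $vzyyvxwzxzvxvxv
Sorted (with $ < everything):
  sorted[0] = $vzyyvxwzxzvxvxv
  sorted[1] = v$vzyyvxwzxzvxvx
  sorted[2] = vxv$vzyyvxwzxzvx
  sorted[3] = vxvxv$vzyyvxwzxz
  sorted[4] = vxwzxzvxvxv$vzyy
  sorted[5] = vzyyvxwzxzvxvxv$
  sorted[6] = wzxzvxvxv$vzyyvx
  sorted[7] = xv$vzyyvxwzxzvxv
  sorted[8] = xvxv$vzyyvxwzxzv
  sorted[9] = xwzxzvxvxv$vzyyv
  sorted[10] = xzvxvxv$vzyyvxwz
  sorted[11] = yvxwzxzvxvxv$vzy
  sorted[12] = yyvxwzxzvxvxv$vz
  sorted[13] = zvxvxv$vzyyvxwzx
  sorted[14] = zxzvxvxv$vzyyvxw
  sorted[15] = zyyvxwzxzvxvxv$v
sorted[4] = vxwzxzvxvxv$vzyy

Answer: vxwzxzvxvxv$vzyy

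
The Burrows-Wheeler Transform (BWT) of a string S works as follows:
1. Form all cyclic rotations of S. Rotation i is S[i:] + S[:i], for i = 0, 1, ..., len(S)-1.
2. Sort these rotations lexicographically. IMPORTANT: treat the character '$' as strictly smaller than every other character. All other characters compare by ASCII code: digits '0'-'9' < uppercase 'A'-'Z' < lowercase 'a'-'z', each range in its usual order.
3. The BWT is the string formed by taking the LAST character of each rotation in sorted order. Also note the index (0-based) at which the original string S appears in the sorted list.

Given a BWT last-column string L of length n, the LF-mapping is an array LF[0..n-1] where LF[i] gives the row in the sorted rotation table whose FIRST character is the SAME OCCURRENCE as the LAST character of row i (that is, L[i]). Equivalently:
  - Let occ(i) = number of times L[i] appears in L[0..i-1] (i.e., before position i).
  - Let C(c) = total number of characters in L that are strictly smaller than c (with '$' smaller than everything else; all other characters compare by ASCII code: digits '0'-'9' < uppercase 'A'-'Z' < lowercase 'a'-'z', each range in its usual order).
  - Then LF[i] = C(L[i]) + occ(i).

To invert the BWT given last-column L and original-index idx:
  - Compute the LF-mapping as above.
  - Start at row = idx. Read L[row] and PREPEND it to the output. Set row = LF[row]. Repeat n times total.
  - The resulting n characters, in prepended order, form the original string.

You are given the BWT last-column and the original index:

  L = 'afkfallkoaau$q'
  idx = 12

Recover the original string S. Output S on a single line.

Answer: quokkaalfalfa$

Derivation:
LF mapping: 1 5 7 6 2 9 10 8 11 3 4 13 0 12
Walk LF starting at row 12, prepending L[row]:
  step 1: row=12, L[12]='$', prepend. Next row=LF[12]=0
  step 2: row=0, L[0]='a', prepend. Next row=LF[0]=1
  step 3: row=1, L[1]='f', prepend. Next row=LF[1]=5
  step 4: row=5, L[5]='l', prepend. Next row=LF[5]=9
  step 5: row=9, L[9]='a', prepend. Next row=LF[9]=3
  step 6: row=3, L[3]='f', prepend. Next row=LF[3]=6
  step 7: row=6, L[6]='l', prepend. Next row=LF[6]=10
  step 8: row=10, L[10]='a', prepend. Next row=LF[10]=4
  step 9: row=4, L[4]='a', prepend. Next row=LF[4]=2
  step 10: row=2, L[2]='k', prepend. Next row=LF[2]=7
  step 11: row=7, L[7]='k', prepend. Next row=LF[7]=8
  step 12: row=8, L[8]='o', prepend. Next row=LF[8]=11
  step 13: row=11, L[11]='u', prepend. Next row=LF[11]=13
  step 14: row=13, L[13]='q', prepend. Next row=LF[13]=12
Reversed output: quokkaalfalfa$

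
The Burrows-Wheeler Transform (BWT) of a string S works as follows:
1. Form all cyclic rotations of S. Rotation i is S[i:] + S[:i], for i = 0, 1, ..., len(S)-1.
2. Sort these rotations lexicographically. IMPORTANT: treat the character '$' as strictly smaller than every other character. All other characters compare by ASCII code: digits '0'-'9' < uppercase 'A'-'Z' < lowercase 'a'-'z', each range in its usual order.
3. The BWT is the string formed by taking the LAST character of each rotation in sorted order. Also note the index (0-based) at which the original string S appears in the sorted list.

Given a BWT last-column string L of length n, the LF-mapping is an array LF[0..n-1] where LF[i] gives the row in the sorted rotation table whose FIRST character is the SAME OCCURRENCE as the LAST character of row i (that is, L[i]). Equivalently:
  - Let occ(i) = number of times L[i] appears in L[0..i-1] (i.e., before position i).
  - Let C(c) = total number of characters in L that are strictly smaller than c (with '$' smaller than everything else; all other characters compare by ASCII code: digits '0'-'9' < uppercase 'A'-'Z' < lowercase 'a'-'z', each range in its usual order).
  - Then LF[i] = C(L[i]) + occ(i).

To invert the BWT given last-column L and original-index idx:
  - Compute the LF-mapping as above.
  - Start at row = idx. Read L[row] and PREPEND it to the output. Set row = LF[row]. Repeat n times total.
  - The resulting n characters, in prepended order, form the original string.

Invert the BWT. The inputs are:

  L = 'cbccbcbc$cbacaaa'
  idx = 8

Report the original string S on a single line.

LF mapping: 9 5 10 11 6 12 7 13 0 14 8 1 15 2 3 4
Walk LF starting at row 8, prepending L[row]:
  step 1: row=8, L[8]='$', prepend. Next row=LF[8]=0
  step 2: row=0, L[0]='c', prepend. Next row=LF[0]=9
  step 3: row=9, L[9]='c', prepend. Next row=LF[9]=14
  step 4: row=14, L[14]='a', prepend. Next row=LF[14]=3
  step 5: row=3, L[3]='c', prepend. Next row=LF[3]=11
  step 6: row=11, L[11]='a', prepend. Next row=LF[11]=1
  step 7: row=1, L[1]='b', prepend. Next row=LF[1]=5
  step 8: row=5, L[5]='c', prepend. Next row=LF[5]=12
  step 9: row=12, L[12]='c', prepend. Next row=LF[12]=15
  step 10: row=15, L[15]='a', prepend. Next row=LF[15]=4
  step 11: row=4, L[4]='b', prepend. Next row=LF[4]=6
  step 12: row=6, L[6]='b', prepend. Next row=LF[6]=7
  step 13: row=7, L[7]='c', prepend. Next row=LF[7]=13
  step 14: row=13, L[13]='a', prepend. Next row=LF[13]=2
  step 15: row=2, L[2]='c', prepend. Next row=LF[2]=10
  step 16: row=10, L[10]='b', prepend. Next row=LF[10]=8
Reversed output: bcacbbaccbacacc$

Answer: bcacbbaccbacacc$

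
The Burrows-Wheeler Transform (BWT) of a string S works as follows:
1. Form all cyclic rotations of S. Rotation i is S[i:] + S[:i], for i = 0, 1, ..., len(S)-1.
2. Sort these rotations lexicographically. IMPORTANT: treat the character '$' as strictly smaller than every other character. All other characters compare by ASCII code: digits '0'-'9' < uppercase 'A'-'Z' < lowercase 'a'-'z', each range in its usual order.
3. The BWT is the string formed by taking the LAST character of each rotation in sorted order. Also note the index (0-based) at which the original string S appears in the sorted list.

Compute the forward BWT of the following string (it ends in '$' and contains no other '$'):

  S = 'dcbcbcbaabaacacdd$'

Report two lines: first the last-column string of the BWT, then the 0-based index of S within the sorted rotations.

Answer: dbbaaccaccabbdad$c
16

Derivation:
All 18 rotations (rotation i = S[i:]+S[:i]):
  rot[0] = dcbcbcbaabaacacdd$
  rot[1] = cbcbcbaabaacacdd$d
  rot[2] = bcbcbaabaacacdd$dc
  rot[3] = cbcbaabaacacdd$dcb
  rot[4] = bcbaabaacacdd$dcbc
  rot[5] = cbaabaacacdd$dcbcb
  rot[6] = baabaacacdd$dcbcbc
  rot[7] = aabaacacdd$dcbcbcb
  rot[8] = abaacacdd$dcbcbcba
  rot[9] = baacacdd$dcbcbcbaa
  rot[10] = aacacdd$dcbcbcbaab
  rot[11] = acacdd$dcbcbcbaaba
  rot[12] = cacdd$dcbcbcbaabaa
  rot[13] = acdd$dcbcbcbaabaac
  rot[14] = cdd$dcbcbcbaabaaca
  rot[15] = dd$dcbcbcbaabaacac
  rot[16] = d$dcbcbcbaabaacacd
  rot[17] = $dcbcbcbaabaacacdd
Sorted (with $ < everything):
  sorted[0] = $dcbcbcbaabaacacdd  (last char: 'd')
  sorted[1] = aabaacacdd$dcbcbcb  (last char: 'b')
  sorted[2] = aacacdd$dcbcbcbaab  (last char: 'b')
  sorted[3] = abaacacdd$dcbcbcba  (last char: 'a')
  sorted[4] = acacdd$dcbcbcbaaba  (last char: 'a')
  sorted[5] = acdd$dcbcbcbaabaac  (last char: 'c')
  sorted[6] = baabaacacdd$dcbcbc  (last char: 'c')
  sorted[7] = baacacdd$dcbcbcbaa  (last char: 'a')
  sorted[8] = bcbaabaacacdd$dcbc  (last char: 'c')
  sorted[9] = bcbcbaabaacacdd$dc  (last char: 'c')
  sorted[10] = cacdd$dcbcbcbaabaa  (last char: 'a')
  sorted[11] = cbaabaacacdd$dcbcb  (last char: 'b')
  sorted[12] = cbcbaabaacacdd$dcb  (last char: 'b')
  sorted[13] = cbcbcbaabaacacdd$d  (last char: 'd')
  sorted[14] = cdd$dcbcbcbaabaaca  (last char: 'a')
  sorted[15] = d$dcbcbcbaabaacacd  (last char: 'd')
  sorted[16] = dcbcbcbaabaacacdd$  (last char: '$')
  sorted[17] = dd$dcbcbcbaabaacac  (last char: 'c')
Last column: dbbaaccaccabbdad$c
Original string S is at sorted index 16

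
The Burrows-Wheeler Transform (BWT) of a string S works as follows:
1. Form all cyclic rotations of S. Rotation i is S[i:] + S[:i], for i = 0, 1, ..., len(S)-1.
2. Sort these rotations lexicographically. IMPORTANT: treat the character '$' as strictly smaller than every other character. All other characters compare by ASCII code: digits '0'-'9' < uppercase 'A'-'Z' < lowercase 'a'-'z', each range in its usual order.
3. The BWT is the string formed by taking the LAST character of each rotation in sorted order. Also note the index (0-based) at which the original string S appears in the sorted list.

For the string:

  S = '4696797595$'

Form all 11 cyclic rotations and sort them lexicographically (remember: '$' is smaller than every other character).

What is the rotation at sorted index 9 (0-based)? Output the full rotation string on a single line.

All 11 rotations (rotation i = S[i:]+S[:i]):
  rot[0] = 4696797595$
  rot[1] = 696797595$4
  rot[2] = 96797595$46
  rot[3] = 6797595$469
  rot[4] = 797595$4696
  rot[5] = 97595$46967
  rot[6] = 7595$469679
  rot[7] = 595$4696797
  rot[8] = 95$46967975
  rot[9] = 5$469679759
  rot[10] = $4696797595
Sorted (with $ < everything):
  sorted[0] = $4696797595
  sorted[1] = 4696797595$
  sorted[2] = 5$469679759
  sorted[3] = 595$4696797
  sorted[4] = 6797595$469
  sorted[5] = 696797595$4
  sorted[6] = 7595$469679
  sorted[7] = 797595$4696
  sorted[8] = 95$46967975
  sorted[9] = 96797595$46
  sorted[10] = 97595$46967
sorted[9] = 96797595$46

Answer: 96797595$46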